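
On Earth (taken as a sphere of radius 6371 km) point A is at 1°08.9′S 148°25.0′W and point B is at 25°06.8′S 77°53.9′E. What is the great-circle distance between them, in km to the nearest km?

14242 km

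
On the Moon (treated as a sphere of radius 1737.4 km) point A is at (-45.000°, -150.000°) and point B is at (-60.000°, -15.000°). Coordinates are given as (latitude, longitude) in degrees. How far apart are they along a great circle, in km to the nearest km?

2085 km

With latitudes φ₁ = -45.000°, φ₂ = -60.000° and longitude difference Δλ = 135.000°:
cos c = sin φ₁ sin φ₂ + cos φ₁ cos φ₂ cos Δλ = (-0.7071)(-0.8660) + (0.7071)(0.5000)(-0.7071) = 0.36237,
so c = arccos(0.36237) = 1.19998 rad.
Distance = R·c = 1737.4 × 1.2000 ≈ 2085 km.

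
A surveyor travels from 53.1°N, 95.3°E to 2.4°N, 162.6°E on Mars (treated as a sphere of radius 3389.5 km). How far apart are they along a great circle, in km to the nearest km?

4415 km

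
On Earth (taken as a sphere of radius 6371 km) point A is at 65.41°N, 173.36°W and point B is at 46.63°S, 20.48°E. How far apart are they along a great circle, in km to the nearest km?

17768 km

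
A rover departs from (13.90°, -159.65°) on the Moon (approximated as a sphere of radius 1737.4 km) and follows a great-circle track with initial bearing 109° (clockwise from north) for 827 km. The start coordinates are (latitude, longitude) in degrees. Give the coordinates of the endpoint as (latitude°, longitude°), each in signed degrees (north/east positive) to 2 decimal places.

Angular distance δ = d/R = 827/1737.4 = 0.47600 rad; initial bearing θ = 1.9024 rad.
sin φ₂ = sin φ₁ cos δ + cos φ₁ sin δ cos θ = (0.2402)(0.8888) + (0.9707)(0.4582)(-0.3256) = 0.0687, so φ₂ = 3.94°.
Δλ = atan2(sin θ sin δ cos φ₁, cos δ − sin φ₁ sin φ₂) = atan2(0.4206, 0.8723) = 25.740°.
λ₂ = -159.650° + 25.740° = -133.91°.

3.94°, -133.91°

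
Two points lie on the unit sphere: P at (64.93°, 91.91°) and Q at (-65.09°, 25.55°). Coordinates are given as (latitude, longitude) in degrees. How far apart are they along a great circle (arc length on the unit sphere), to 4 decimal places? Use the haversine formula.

2.4188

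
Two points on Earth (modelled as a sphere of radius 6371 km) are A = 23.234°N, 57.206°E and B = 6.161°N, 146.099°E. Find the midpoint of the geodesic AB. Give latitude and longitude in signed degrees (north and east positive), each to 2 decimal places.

Central angle δ = 1.5108 rad. Interpolating on the sphere with fraction f = 0.5:
P = [sin((1−f)δ)·A + sin(fδ)·B] / sin δ = 0.6868·A + 0.6868·B in Cartesian coordinates,
giving P = (-0.2249, 0.9114, 0.3446), i.e. latitude 20.16°, longitude 103.86°.

20.16°, 103.86°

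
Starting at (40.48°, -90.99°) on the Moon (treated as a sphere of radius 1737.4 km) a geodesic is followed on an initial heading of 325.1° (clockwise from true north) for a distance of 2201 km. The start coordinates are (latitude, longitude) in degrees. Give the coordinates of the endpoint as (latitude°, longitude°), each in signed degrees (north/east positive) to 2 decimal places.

52.14°, 151.83°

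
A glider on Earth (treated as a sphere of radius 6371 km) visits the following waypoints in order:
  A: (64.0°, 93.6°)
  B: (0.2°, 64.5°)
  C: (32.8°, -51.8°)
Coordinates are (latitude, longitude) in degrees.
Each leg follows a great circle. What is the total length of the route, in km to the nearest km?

19907 km

Leg A→B: central angle 1.1743 rad, distance 7481.6 km.
Leg B→C: central angle 1.9504 rad, distance 12425.9 km.
Total: 7481.6 + 12425.9 ≈ 19907 km.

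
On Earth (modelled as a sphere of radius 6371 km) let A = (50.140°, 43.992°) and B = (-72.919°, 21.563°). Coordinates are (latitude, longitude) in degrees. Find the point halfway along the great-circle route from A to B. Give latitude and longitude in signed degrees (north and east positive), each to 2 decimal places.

-11.57°, 36.99°

The central angle between A and B is δ = 2.1649 rad.
With f = 0.5, the slerp weights are sin((1−f)δ)/sin δ = 1.0657 and sin(fδ)/sin δ = 1.0657.
Weighted sum of the unit vectors: (1.0657)·(0.4611,0.4452,0.7676) + (1.0657)·(0.2732,0.1080,-0.9559) = (0.7825, 0.5894, -0.2006).
Converting back: φ = atan2(z, √(x²+y²)) = -11.57°, λ = atan2(y, x) = 36.99°.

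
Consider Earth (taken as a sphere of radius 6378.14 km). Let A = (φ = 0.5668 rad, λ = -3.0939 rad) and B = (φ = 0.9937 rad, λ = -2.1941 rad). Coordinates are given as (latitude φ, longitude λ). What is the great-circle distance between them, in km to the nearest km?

Let φ₁ = 0.5668 rad, φ₂ = 0.9937 rad, and Δλ = 0.8998 rad.
cos c = sin φ₁ sin φ₂ + cos φ₁ cos φ₂ cos Δλ = (0.5369)(0.8381) + (0.8436)(0.5456)(0.6218) = 0.73616,
so c = arccos(0.73616) = 0.74341 rad.
Distance = R·c = 6378.14 × 0.7434 ≈ 4742 km.

4742 km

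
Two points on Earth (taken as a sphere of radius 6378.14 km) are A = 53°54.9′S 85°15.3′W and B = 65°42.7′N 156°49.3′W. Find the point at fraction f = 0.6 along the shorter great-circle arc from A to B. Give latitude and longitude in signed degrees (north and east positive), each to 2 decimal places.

19.66°, -118.01°

Central angle δ = 2.2916 rad. Interpolating on the sphere with fraction f = 0.6:
P = [sin((1−f)δ)·A + sin(fδ)·B] / sin δ = 1.0563·A + 1.3057·B in Cartesian coordinates,
giving P = (-0.4422, -0.8314, 0.3364), i.e. latitude 19.66°, longitude -118.01°.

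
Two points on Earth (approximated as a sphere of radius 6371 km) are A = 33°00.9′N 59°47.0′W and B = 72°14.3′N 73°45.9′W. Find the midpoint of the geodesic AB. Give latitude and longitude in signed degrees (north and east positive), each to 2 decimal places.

52.79°, -63.50°

Central angle δ = 0.6965 rad. Interpolating on the sphere with fraction f = 0.5:
P = [sin((1−f)δ)·A + sin(fδ)·B] / sin δ = 0.5319·A + 0.5319·B in Cartesian coordinates,
giving P = (0.2698, -0.5412, 0.7964), i.e. latitude 52.79°, longitude -63.50°.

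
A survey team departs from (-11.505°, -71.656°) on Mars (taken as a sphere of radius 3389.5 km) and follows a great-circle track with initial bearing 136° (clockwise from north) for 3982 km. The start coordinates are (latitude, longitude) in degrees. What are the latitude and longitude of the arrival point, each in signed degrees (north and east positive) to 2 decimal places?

Angular distance δ = d/R = 3982/3389.5 = 1.17480 rad; initial bearing θ = 2.3736 rad.
sin φ₂ = sin φ₁ cos δ + cos φ₁ sin δ cos θ = (-0.1995)(0.3857) + (0.9799)(0.9226)(-0.7193) = -0.7273, so φ₂ = -46.66°.
Δλ = atan2(sin θ sin δ cos φ₁, cos δ − sin φ₁ sin φ₂) = atan2(0.6280, 0.2407) = 69.033°.
λ₂ = -71.656° + 69.033° = -2.62°.

-46.66°, -2.62°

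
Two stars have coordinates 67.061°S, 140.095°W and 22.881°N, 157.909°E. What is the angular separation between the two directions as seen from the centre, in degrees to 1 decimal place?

100.9°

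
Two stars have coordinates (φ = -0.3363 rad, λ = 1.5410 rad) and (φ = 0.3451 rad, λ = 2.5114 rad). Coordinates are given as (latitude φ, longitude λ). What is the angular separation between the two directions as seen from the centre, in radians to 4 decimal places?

1.1699 rad

Let φ₁ = -0.3363 rad, φ₂ = 0.3451 rad, and Δλ = 0.9704 rad.
Haversine: a = sin²(Δφ/2) + cos φ₁ cos φ₂ sin²(Δλ/2) = 0.1117 + (0.9440)(0.9410)(0.2175) = 0.30488.
Central angle c = 2·arcsin(√a) = 1.16990 rad.
So the angular separation is 1.1699 rad.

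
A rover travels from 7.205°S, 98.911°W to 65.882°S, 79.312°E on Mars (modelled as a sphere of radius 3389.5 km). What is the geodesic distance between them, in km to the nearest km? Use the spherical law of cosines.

6324 km

In radians: φ₁ = -0.1258, φ₂ = -1.1499, Δλ = 178.223° = 3.1106 rad.
cos c = sin φ₁ sin φ₂ + cos φ₁ cos φ₂ cos Δλ = (-0.1254)(-0.9127) + (0.9921)(0.4086)(-0.9995) = -0.29072,
so c = arccos(-0.29072) = 1.86578 rad.
Distance = R·c = 3389.5 × 1.8658 ≈ 6324 km.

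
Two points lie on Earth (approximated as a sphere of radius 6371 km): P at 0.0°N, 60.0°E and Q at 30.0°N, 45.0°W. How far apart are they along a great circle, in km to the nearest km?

In radians: φ₁ = 0.0000, φ₂ = 0.5236, Δλ = -105.000° = -1.8326 rad.
cos c = sin φ₁ sin φ₂ + cos φ₁ cos φ₂ cos Δλ = (0.0000)(0.5000) + (1.0000)(0.8660)(-0.2588) = -0.22414,
so c = arccos(-0.22414) = 1.79686 rad.
Distance = R·c = 6371 × 1.7969 ≈ 11448 km.

11448 km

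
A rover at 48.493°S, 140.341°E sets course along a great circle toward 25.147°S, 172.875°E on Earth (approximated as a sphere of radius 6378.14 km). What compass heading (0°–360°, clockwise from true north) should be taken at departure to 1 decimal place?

59.2°

With φ₁ = -0.8464, φ₂ = -0.4389, Δλ = 0.5678 rad, the forward-azimuth formula gives
θ = atan2( sin Δλ cos φ₂ , cos φ₁ sin φ₂ − sin φ₁ cos φ₂ cos Δλ ) = atan2(0.4868, 0.2899) = 59.23°.
So the initial bearing is 59.2°.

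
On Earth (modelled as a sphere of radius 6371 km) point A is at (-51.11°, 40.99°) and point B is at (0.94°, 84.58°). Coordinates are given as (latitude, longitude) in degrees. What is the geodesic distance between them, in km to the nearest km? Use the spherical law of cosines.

7091 km

In radians: φ₁ = -0.8920, φ₂ = 0.0164, Δλ = 43.590° = 0.7608 rad.
cos c = sin φ₁ sin φ₂ + cos φ₁ cos φ₂ cos Δλ = (-0.7784)(0.0164) + (0.6278)(0.9999)(0.7243) = 0.44190,
so c = arccos(0.44190) = 1.11308 rad.
Distance = R·c = 6371 × 1.1131 ≈ 7091 km.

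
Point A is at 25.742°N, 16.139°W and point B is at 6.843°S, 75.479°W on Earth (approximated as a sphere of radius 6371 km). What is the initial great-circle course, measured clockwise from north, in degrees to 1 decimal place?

249.0°

With φ₁ = 0.4493, φ₂ = -0.1194, Δλ = -1.0357 rad, the forward-azimuth formula gives
θ = atan2( sin Δλ cos φ₂ , cos φ₁ sin φ₂ − sin φ₁ cos φ₂ cos Δλ ) = atan2(-0.8541, -0.3272) = -110.96°.
Adding 360° brings this into [0°, 360°): 249.0°.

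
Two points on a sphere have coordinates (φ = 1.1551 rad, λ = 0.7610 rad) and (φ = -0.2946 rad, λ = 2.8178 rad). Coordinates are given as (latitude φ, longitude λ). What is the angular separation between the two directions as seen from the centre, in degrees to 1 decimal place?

With latitudes φ₁ = 66.182°, φ₂ = -16.879° and longitude difference Δλ = 117.846°:
cos c = sin φ₁ sin φ₂ + cos φ₁ cos φ₂ cos Δλ = (0.9148)(-0.2904) + (0.4038)(0.9569)(-0.4671) = -0.44613,
so c = arccos(-0.44613) = 2.03323 rad.
So the angular separation is 116.5°.

116.5°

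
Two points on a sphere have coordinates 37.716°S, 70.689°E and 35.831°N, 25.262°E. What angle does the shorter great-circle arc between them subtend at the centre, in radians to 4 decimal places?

1.4787 rad

Let φ₁ = -0.6583 rad, φ₂ = 0.6254 rad, and Δλ = -0.7929 rad.
Haversine: a = sin²(Δφ/2) + cos φ₁ cos φ₂ sin²(Δλ/2) = 0.3584 + (0.7911)(0.8107)(0.1491) = 0.45400.
Central angle c = 2·arcsin(√a) = 1.47867 rad.
So the angular separation is 1.4787 rad.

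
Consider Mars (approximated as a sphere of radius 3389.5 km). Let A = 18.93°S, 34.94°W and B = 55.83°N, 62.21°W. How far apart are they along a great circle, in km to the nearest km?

Let φ₁ = -0.3304 rad, φ₂ = 0.9744 rad, and Δλ = -0.4760 rad.
cos c = sin φ₁ sin φ₂ + cos φ₁ cos φ₂ cos Δλ = (-0.3244)(0.8274) + (0.9459)(0.5617)(0.8889) = 0.20382,
so c = arccos(0.20382) = 1.36554 rad.
Distance = R·c = 3389.5 × 1.3655 ≈ 4629 km.

4629 km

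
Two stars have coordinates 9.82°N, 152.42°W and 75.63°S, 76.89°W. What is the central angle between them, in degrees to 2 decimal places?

95.98°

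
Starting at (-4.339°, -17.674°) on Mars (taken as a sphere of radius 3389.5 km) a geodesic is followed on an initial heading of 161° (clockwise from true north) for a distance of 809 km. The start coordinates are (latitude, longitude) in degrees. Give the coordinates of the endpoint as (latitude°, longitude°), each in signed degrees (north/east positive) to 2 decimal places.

Angular distance δ = d/R = 809/3389.5 = 0.23868 rad; initial bearing θ = 2.8100 rad.
sin φ₂ = sin φ₁ cos δ + cos φ₁ sin δ cos θ = (-0.0757)(0.9717) + (0.9971)(0.2364)(-0.9455) = -0.2964, so φ₂ = -17.24°.
Δλ = atan2(sin θ sin δ cos φ₁, cos δ − sin φ₁ sin φ₂) = atan2(0.0767, 0.9492) = 4.623°.
λ₂ = -17.674° + 4.623° = -13.05°.

-17.24°, -13.05°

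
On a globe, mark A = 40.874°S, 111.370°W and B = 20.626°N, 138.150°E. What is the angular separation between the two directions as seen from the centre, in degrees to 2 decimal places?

With latitudes φ₁ = -40.874°, φ₂ = 20.626° and longitude difference Δλ = -110.480°:
cos c = sin φ₁ sin φ₂ + cos φ₁ cos φ₂ cos Δλ = (-0.6544)(0.3523) + (0.7562)(0.9359)(-0.3499) = -0.47813,
so c = arccos(-0.47813) = 2.06932 rad.
So the angular separation is 118.56°.

118.56°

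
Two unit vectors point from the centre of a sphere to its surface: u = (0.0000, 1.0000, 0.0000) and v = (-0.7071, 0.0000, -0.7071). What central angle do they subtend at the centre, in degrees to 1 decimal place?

90.0°

u·v = 0.0000; |u| = 1.0000, |v| = 1.0000.
cos θ = (u·v)/(|u||v|) = 0.0000, so θ = 90.0°.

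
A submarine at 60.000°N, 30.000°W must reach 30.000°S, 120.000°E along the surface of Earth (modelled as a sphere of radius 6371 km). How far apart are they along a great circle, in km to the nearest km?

In radians: φ₁ = 1.0472, φ₂ = -0.5236, Δλ = 150.000° = 2.6180 rad.
cos c = sin φ₁ sin φ₂ + cos φ₁ cos φ₂ cos Δλ = (0.8660)(-0.5000) + (0.5000)(0.8660)(-0.8660) = -0.80801,
so c = arccos(-0.80801) = 2.51157 rad.
Distance = R·c = 6371 × 2.5116 ≈ 16001 km.

16001 km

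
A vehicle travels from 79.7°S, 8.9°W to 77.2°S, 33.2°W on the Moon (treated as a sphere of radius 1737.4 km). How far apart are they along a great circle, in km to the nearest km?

164 km

Let φ₁ = -1.3910 rad, φ₂ = -1.3474 rad, and Δλ = -0.4241 rad.
Haversine: a = sin²(Δφ/2) + cos φ₁ cos φ₂ sin²(Δλ/2) = 0.0005 + (0.1788)(0.2215)(0.0443) = 0.00223.
Central angle c = 2·arcsin(√a) = 0.09450 rad.
Distance = R·c = 1737.4 × 0.0945 ≈ 164 km.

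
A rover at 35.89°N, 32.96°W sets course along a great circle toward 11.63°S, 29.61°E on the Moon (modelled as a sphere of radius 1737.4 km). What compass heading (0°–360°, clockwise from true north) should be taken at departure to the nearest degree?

116°

With φ₁ = 0.6264, φ₂ = -0.2030, Δλ = 1.0921 rad, the forward-azimuth formula gives
θ = atan2( sin Δλ cos φ₂ , cos φ₁ sin φ₂ − sin φ₁ cos φ₂ cos Δλ ) = atan2(0.8694, -0.4278) = 116.20°.
So the initial bearing is 116°.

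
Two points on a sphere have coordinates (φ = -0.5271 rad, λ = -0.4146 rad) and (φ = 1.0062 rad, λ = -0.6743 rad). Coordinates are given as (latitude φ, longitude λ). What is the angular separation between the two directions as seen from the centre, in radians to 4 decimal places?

In radians: φ₁ = -0.5271, φ₂ = 1.0062, Δλ = -14.880° = -0.2597 rad.
Haversine: a = sin²(Δφ/2) + cos φ₁ cos φ₂ sin²(Δλ/2) = 0.4813 + (0.8643)(0.5351)(0.0168) = 0.48901.
Central angle c = 2·arcsin(√a) = 1.54881 rad.
So the angular separation is 1.5488 rad.

1.5488 rad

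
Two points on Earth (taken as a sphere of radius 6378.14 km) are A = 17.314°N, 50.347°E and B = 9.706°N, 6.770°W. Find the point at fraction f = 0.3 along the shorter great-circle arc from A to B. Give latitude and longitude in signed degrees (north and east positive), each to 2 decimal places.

16.59°, 32.84°

Central angle δ = 0.9751 rad. Interpolating on the sphere with fraction f = 0.3:
P = [sin((1−f)δ)·A + sin(fδ)·B] / sin δ = 0.7620·A + 0.3484·B in Cartesian coordinates,
giving P = (0.8053, 0.5197, 0.2855), i.e. latitude 16.59°, longitude 32.84°.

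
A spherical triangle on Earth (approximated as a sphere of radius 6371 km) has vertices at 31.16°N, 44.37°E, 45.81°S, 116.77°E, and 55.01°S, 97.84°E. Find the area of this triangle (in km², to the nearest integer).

Side lengths (central angles): a = 0.2634, b = 1.7030, c = 1.7626 rad; semiperimeter s = 1.8645.
By l'Huilier's theorem, tan(E/4) = √[tan(s/2) tan((s−a)/2) tan((s−b)/2) tan((s−c)/2)], giving spherical excess E = 0.3022 rad.
Area = E·R² = 0.3022 × (6371)² ≈ 12265576 km².

12265576 km²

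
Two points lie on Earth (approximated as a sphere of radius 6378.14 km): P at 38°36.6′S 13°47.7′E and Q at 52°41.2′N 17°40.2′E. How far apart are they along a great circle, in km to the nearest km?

10170 km

In radians: φ₁ = -0.6739, φ₂ = 0.9196, Δλ = 3.875° = 0.0676 rad.
Haversine: a = sin²(Δφ/2) + cos φ₁ cos φ₂ sin²(Δλ/2) = 0.5113 + (0.7814)(0.6062)(0.0011) = 0.51186.
Central angle c = 2·arcsin(√a) = 1.59451 rad.
Distance = R·c = 6378.14 × 1.5945 ≈ 10170 km.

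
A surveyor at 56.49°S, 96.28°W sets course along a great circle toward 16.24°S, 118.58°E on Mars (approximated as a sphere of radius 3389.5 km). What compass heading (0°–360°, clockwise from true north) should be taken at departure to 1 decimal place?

Δλ = -145.140° = -2.5332 rad.
y = sin Δλ · cos φ₂ = (-0.5716)(0.9601) = -0.5488
x = cos φ₁ sin φ₂ − sin φ₁ cos φ₂ cos Δλ = (0.5521)(-0.2797) − (-0.8338)(0.9601)(-0.8206) = -0.8113
θ = atan2(y, x) = -145.92°; adding 360° gives 214.1°.

214.1°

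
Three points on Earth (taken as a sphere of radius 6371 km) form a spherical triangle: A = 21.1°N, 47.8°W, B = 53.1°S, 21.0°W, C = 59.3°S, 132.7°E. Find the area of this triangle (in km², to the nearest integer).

Side lengths (central angles): a = 1.1453, b = 2.4748, c = 1.3571 rad; semiperimeter s = 2.4886.
By l'Huilier's theorem, tan(E/4) = √[tan(s/2) tan((s−a)/2) tan((s−b)/2) tan((s−c)/2)], giving spherical excess E = 0.4035 rad.
Area = E·R² = 0.4035 × (6371)² ≈ 16376117 km².

16376117 km²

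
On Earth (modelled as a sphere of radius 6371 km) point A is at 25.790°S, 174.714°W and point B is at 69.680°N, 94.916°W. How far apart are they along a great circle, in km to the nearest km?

12303 km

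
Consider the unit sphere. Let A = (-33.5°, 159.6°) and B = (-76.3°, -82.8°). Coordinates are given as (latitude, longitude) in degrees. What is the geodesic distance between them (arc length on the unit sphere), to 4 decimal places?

1.1099

With latitudes φ₁ = -33.500°, φ₂ = -76.300° and longitude difference Δλ = 117.600°:
cos c = sin φ₁ sin φ₂ + cos φ₁ cos φ₂ cos Δλ = (-0.5519)(-0.9715) + (0.8339)(0.2368)(-0.4633) = 0.44473,
so c = arccos(0.44473) = 1.10992 rad.
On the unit sphere the arc length equals the central angle: 1.1099.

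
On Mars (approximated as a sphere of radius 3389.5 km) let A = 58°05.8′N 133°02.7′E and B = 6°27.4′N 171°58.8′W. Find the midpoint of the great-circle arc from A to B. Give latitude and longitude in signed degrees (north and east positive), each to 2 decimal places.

35.11°, 169.57°

The central angle between A and B is δ = 1.1627 rad.
With f = 0.5, the slerp weights are sin((1−f)δ)/sin δ = 0.5983 and sin(fδ)/sin δ = 0.5983.
Weighted sum of the unit vectors: (0.5983)·(-0.3607,0.3862,0.8489) + (0.5983)·(-0.9839,-0.1386,0.1125) = (-0.8045, 0.1481, 0.5752).
Converting back: φ = atan2(z, √(x²+y²)) = 35.11°, λ = atan2(y, x) = 169.57°.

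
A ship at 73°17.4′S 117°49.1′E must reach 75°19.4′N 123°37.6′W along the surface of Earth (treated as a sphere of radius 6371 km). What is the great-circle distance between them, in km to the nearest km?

In radians: φ₁ = -1.2792, φ₂ = 1.3146, Δλ = 118.555° = 2.0692 rad.
cos c = sin φ₁ sin φ₂ + cos φ₁ cos φ₂ cos Δλ = (-0.9578)(0.9674) + (0.2875)(0.2534)(-0.4780) = -0.96134,
so c = arccos(-0.96134) = 2.86264 rad.
Distance = R·c = 6371 × 2.8626 ≈ 18238 km.

18238 km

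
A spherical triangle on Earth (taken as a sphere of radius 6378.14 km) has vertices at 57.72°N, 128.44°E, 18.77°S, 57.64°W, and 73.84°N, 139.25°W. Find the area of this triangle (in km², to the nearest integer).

Side lengths (central angles): a = 1.8448, b = 0.6333, c = 2.4573 rad; semiperimeter s = 2.4677.
By l'Huilier's theorem, tan(E/4) = √[tan(s/2) tan((s−a)/2) tan((s−b)/2) tan((s−c)/2)], giving spherical excess E = 0.3160 rad.
Area = E·R² = 0.3160 × (6378.14)² ≈ 12854369 km².

12854369 km²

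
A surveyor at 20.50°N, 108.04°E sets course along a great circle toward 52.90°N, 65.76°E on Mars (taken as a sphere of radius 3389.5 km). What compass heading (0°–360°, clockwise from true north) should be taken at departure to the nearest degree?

With φ₁ = 0.3578, φ₂ = 0.9233, Δλ = -0.7379 rad, the forward-azimuth formula gives
θ = atan2( sin Δλ cos φ₂ , cos φ₁ sin φ₂ − sin φ₁ cos φ₂ cos Δλ ) = atan2(-0.4058, 0.5908) = -34.49°.
Adding 360° brings this into [0°, 360°): 326°.

326°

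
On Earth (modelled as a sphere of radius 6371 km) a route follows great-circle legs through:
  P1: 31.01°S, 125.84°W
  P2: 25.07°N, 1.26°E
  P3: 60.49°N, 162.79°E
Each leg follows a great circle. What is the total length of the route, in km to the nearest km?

Leg P1→P2: central angle 2.3276 rad, distance 14829.0 km.
Leg P2→P3: central angle 1.6253 rad, distance 10354.5 km.
Total: 14829.0 + 10354.5 ≈ 25184 km.

25184 km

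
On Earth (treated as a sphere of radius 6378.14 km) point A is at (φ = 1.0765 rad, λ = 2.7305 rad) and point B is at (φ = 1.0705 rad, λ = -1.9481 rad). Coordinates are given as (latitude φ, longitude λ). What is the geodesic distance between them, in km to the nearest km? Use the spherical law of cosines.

4466 km

With latitudes φ₁ = 61.679°, φ₂ = 61.335° and longitude difference Δλ = 91.936°:
cos c = sin φ₁ sin φ₂ + cos φ₁ cos φ₂ cos Δλ = (0.8803)(0.8774) + (0.4744)(0.4797)(-0.0338) = 0.76473,
so c = arccos(0.76473) = 0.70018 rad.
Distance = R·c = 6378.14 × 0.7002 ≈ 4466 km.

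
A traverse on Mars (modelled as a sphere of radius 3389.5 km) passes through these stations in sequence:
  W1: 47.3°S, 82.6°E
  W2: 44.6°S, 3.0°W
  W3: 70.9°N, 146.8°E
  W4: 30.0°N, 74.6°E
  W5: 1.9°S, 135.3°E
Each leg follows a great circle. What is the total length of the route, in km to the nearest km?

Leg W1→W2: central angle 0.9848 rad, distance 3337.8 km.
Leg W2→W3: central angle 2.6157 rad, distance 8865.8 km.
Leg W3→W4: central angle 0.9775 rad, distance 3313.2 km.
Leg W4→W5: central angle 1.1516 rad, distance 3903.4 km.
Total: 3337.8 + 8865.8 + 3313.2 + 3903.4 ≈ 19420 km.

19420 km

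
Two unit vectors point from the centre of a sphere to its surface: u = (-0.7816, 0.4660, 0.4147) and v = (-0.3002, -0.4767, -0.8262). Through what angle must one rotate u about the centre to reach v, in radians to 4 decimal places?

1.9072 rad

u·v = -0.3301; |u| = 1.0000, |v| = 1.0000.
cos θ = (u·v)/(|u||v|) = -0.3301, so θ = 1.9072 rad.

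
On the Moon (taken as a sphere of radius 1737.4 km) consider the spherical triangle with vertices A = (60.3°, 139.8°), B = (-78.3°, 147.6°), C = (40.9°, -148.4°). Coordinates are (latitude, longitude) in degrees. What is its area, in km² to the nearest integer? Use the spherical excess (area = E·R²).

5574048 km²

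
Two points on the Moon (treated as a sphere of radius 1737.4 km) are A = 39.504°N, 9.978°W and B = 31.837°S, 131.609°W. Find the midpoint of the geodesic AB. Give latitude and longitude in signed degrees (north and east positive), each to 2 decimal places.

7.80°, -75.72°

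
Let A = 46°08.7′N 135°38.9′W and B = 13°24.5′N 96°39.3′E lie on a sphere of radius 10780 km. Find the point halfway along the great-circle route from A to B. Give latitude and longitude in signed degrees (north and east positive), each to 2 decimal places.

Central angle δ = 1.8182 rad. Interpolating on the sphere with fraction f = 0.5:
P = [sin((1−f)δ)·A + sin(fδ)·B] / sin δ = 0.8137·A + 0.8137·B in Cartesian coordinates,
giving P = (-0.4949, 0.3921, 0.7755), i.e. latitude 50.85°, longitude 141.61°.

50.85°, 141.61°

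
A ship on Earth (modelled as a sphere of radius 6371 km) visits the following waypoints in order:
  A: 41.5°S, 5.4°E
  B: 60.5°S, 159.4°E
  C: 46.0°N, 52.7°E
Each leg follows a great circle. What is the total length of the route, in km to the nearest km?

23598 km

Leg A→B: central angle 1.3230 rad, distance 8429.0 km.
Leg B→C: central angle 2.3809 rad, distance 15168.9 km.
Total: 8429.0 + 15168.9 ≈ 23598 km.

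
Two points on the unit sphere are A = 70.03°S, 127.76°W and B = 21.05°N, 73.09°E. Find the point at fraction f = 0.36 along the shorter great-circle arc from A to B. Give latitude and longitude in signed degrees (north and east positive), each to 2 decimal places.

-60.43°, 91.54°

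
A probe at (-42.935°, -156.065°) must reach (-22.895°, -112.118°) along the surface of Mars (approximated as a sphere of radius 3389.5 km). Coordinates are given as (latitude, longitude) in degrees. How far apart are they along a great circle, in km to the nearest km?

In radians: φ₁ = -0.7494, φ₂ = -0.3996, Δλ = 43.947° = 0.7670 rad.
cos c = sin φ₁ sin φ₂ + cos φ₁ cos φ₂ cos Δλ = (-0.6812)(-0.3890) + (0.7321)(0.9212)(0.7200) = 0.75060,
so c = arccos(0.75060) = 0.72183 rad.
Distance = R·c = 3389.5 × 0.7218 ≈ 2447 km.

2447 km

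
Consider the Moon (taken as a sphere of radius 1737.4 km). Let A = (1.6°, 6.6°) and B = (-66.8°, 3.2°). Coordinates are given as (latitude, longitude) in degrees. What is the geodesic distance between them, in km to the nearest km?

With latitudes φ₁ = 1.600°, φ₂ = -66.800° and longitude difference Δλ = -3.400°:
cos c = sin φ₁ sin φ₂ + cos φ₁ cos φ₂ cos Δλ = (0.0279)(-0.9191) + (0.9996)(0.3939)(0.9982) = 0.36743,
so c = arccos(0.36743) = 1.19455 rad.
Distance = R·c = 1737.4 × 1.1946 ≈ 2075 km.

2075 km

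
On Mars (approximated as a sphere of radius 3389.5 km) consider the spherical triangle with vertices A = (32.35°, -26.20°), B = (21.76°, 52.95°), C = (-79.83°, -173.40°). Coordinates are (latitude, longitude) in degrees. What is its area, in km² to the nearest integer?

28879623 km²

Side lengths (central angles): a = 2.0693, b = 2.2811, c = 1.2174 rad; semiperimeter s = 2.7839.
By l'Huilier's theorem, tan(E/4) = √[tan(s/2) tan((s−a)/2) tan((s−b)/2) tan((s−c)/2)], giving spherical excess E = 2.5137 rad.
Area = E·R² = 2.5137 × (3389.5)² ≈ 28879623 km².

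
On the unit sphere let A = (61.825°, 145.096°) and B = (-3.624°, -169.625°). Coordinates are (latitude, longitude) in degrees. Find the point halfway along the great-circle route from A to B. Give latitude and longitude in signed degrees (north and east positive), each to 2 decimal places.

30.81°, 176.22°

Central angle δ = 1.2913 rad. Interpolating on the sphere with fraction f = 0.5:
P = [sin((1−f)δ)·A + sin(fδ)·B] / sin δ = 0.6260·A + 0.6260·B in Cartesian coordinates,
giving P = (-0.8570, 0.0566, 0.5123), i.e. latitude 30.81°, longitude 176.22°.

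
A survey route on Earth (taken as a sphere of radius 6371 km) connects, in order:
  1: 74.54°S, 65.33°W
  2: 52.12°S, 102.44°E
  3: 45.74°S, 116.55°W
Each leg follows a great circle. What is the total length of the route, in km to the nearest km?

Leg 1→2: central angle 0.9263 rad, distance 5901.6 km.
Leg 2→3: central angle 1.3365 rad, distance 8514.5 km.
Total: 5901.6 + 8514.5 ≈ 14416 km.

14416 km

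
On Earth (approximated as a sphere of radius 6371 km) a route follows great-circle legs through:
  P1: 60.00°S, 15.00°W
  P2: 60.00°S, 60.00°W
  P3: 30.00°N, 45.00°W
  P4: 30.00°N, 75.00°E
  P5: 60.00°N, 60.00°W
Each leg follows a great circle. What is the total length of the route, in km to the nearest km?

32558 km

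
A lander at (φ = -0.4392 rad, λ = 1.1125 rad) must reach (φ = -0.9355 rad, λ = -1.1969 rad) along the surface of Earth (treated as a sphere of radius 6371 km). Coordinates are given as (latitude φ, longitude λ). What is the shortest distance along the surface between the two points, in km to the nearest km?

10131 km

Let φ₁ = -0.4392 rad, φ₂ = -0.9355 rad, and Δλ = -2.3094 rad.
cos c = sin φ₁ sin φ₂ + cos φ₁ cos φ₂ cos Δλ = (-0.4252)(-0.8049) + (0.9051)(0.5934)(-0.6733) = -0.01935,
so c = arccos(-0.01935) = 1.59015 rad.
Distance = R·c = 6371 × 1.5901 ≈ 10131 km.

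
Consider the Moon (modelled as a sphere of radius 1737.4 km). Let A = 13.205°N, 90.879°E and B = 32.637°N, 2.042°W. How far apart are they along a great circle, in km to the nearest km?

2587 km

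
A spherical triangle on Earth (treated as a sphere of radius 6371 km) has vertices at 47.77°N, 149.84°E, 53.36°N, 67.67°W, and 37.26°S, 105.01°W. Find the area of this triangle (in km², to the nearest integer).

Side lengths (central angles): a = 1.6792, b = 2.1995, c = 1.2912 rad; semiperimeter s = 2.5849.
By l'Huilier's theorem, tan(E/4) = √[tan(s/2) tan((s−a)/2) tan((s−b)/2) tan((s−c)/2)], giving spherical excess E = 1.8578 rad.
Area = E·R² = 1.8578 × (6371)² ≈ 75406052 km².

75406052 km²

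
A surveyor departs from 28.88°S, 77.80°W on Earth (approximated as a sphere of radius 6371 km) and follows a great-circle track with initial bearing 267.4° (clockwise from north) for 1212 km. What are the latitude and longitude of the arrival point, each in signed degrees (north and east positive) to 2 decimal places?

-28.80°, -90.25°

Angular distance δ = d/R = 1212/6371 = 0.19024 rad; initial bearing θ = 4.6670 rad.
sin φ₂ = sin φ₁ cos δ + cos φ₁ sin δ cos θ = (-0.4830)(0.9820) + (0.8756)(0.1891)(-0.0454) = -0.4818, so φ₂ = -28.80°.
Δλ = atan2(sin θ sin δ cos φ₁, cos δ − sin φ₁ sin φ₂) = atan2(-0.1654, 0.7493) = -12.449°.
λ₂ = -77.800° − 12.449° = -90.25°.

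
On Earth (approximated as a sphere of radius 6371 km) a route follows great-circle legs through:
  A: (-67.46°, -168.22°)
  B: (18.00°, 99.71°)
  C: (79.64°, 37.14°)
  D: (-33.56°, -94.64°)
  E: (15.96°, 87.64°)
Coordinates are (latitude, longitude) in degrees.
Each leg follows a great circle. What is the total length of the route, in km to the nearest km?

Leg A→B: central angle 1.8740 rad, distance 11939.3 km.
Leg B→C: central angle 1.1780 rad, distance 7505.1 km.
Leg C→D: central angle 2.2700 rad, distance 14462.5 km.
Leg D→E: central angle 2.8323 rad, distance 18044.7 km.
Total: 11939.3 + 7505.1 + 14462.5 + 18044.7 ≈ 51952 km.

51952 km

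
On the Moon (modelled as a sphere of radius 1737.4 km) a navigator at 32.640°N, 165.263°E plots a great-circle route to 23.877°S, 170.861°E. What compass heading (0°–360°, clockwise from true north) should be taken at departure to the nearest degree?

With φ₁ = 0.5697, φ₂ = -0.4167, Δλ = 0.0977 rad, the forward-azimuth formula gives
θ = atan2( sin Δλ cos φ₂ , cos φ₁ sin φ₂ − sin φ₁ cos φ₂ cos Δλ ) = atan2(0.0892, -0.8317) = 173.88°.
So the initial bearing is 174°.

174°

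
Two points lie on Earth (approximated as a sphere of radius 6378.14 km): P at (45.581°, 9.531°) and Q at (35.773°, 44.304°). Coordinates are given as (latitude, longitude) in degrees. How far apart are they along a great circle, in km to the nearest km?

3103 km

Let φ₁ = 0.7955 rad, φ₂ = 0.6244 rad, and Δλ = 0.6069 rad.
cos c = sin φ₁ sin φ₂ + cos φ₁ cos φ₂ cos Δλ = (0.7142)(0.5846) + (0.6999)(0.8113)(0.8214) = 0.88398,
so c = arccos(0.88398) = 0.48650 rad.
Distance = R·c = 6378.14 × 0.4865 ≈ 3103 km.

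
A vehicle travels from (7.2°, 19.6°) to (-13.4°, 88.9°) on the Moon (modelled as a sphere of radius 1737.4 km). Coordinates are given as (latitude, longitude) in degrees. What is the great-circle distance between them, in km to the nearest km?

2178 km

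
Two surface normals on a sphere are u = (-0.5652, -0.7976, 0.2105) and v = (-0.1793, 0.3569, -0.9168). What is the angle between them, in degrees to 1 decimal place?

112.1°

u·v = -0.3763; |u| = 1.0000, |v| = 1.0000.
cos θ = (u·v)/(|u||v|) = -0.3763, so θ = 112.1°.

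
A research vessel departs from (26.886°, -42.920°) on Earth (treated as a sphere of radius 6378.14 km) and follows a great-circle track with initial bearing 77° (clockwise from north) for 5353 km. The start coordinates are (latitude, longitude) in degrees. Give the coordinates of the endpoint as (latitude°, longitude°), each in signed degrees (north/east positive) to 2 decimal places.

Angular distance δ = d/R = 5353/6378.14 = 0.83927 rad; initial bearing θ = 1.3439 rad.
sin φ₂ = sin φ₁ cos δ + cos φ₁ sin δ cos θ = (0.4522)(0.6680) + (0.8919)(0.7442)(0.2250) = 0.4514, so φ₂ = 26.83°.
Δλ = atan2(sin θ sin δ cos φ₁, cos δ − sin φ₁ sin φ₂) = atan2(0.6467, 0.4639) = 54.348°.
λ₂ = -42.920° + 54.348° = 11.43°.

26.83°, 11.43°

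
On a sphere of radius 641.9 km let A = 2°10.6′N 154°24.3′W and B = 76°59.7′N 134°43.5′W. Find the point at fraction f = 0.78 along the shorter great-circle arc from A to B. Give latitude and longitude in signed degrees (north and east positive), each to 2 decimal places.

The central angle between A and B is δ = 1.3194 rad.
With f = 0.78, the slerp weights are sin((1−f)δ)/sin δ = 0.2955 and sin(fδ)/sin δ = 0.8847.
Weighted sum of the unit vectors: (0.2955)·(-0.9012,-0.4317,0.0380) + (0.8847)·(-0.1584,-0.1599,0.9744) = (-0.4064, -0.2690, 0.8732).
Converting back: φ = atan2(z, √(x²+y²)) = 60.83°, λ = atan2(y, x) = -146.50°.

60.83°, -146.50°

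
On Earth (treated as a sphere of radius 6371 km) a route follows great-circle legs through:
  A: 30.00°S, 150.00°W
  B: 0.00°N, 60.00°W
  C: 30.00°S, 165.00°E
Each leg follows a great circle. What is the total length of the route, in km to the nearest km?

Leg A→B: central angle 1.5708 rad, distance 10007.5 km.
Leg B→C: central angle 2.2299 rad, distance 14206.4 km.
Total: 10007.5 + 14206.4 ≈ 24214 km.

24214 km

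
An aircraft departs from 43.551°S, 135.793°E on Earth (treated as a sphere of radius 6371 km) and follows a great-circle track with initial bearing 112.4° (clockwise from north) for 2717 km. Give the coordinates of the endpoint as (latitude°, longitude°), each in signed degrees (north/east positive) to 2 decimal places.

-47.86°, 170.55°

Angular distance δ = d/R = 2717/6371 = 0.42646 rad; initial bearing θ = 1.9618 rad.
sin φ₂ = sin φ₁ cos δ + cos φ₁ sin δ cos θ = (-0.6890)(0.9104) + (0.7248)(0.4137)(-0.3811) = -0.7415, so φ₂ = -47.86°.
Δλ = atan2(sin θ sin δ cos φ₁, cos δ − sin φ₁ sin φ₂) = atan2(0.2772, 0.3995) = 34.752°.
λ₂ = 135.793° + 34.752° = 170.55°.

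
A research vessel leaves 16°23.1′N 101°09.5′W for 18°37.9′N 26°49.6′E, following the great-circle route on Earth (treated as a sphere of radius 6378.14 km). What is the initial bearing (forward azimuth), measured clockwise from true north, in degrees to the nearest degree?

With φ₁ = 0.2860, φ₂ = 0.3252, Δλ = 2.2338 rad, the forward-azimuth formula gives
θ = atan2( sin Δλ cos φ₂ , cos φ₁ sin φ₂ − sin φ₁ cos φ₂ cos Δλ ) = atan2(0.7469, 0.4710) = 57.76°.
So the initial bearing is 58°.

58°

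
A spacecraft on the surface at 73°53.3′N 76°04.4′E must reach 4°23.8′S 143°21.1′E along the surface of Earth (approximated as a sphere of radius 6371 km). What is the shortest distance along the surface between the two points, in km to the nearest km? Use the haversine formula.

9796 km

With latitudes φ₁ = 73.888°, φ₂ = -4.397° and longitude difference Δλ = 67.278°:
Haversine: a = sin²(Δφ/2) + cos φ₁ cos φ₂ sin²(Δλ/2) = 0.3985 + (0.2775)(0.9971)(0.3069) = 0.48339.
Central angle c = 2·arcsin(√a) = 1.53757 rad.
Distance = R·c = 6371 × 1.5376 ≈ 9796 km.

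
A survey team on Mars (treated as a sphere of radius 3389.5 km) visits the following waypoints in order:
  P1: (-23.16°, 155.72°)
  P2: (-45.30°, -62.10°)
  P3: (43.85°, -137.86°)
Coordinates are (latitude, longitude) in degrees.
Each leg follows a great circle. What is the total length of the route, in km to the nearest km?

Leg P1→P2: central angle 1.8042 rad, distance 6115.4 km.
Leg P2→P3: central angle 1.9473 rad, distance 6600.3 km.
Total: 6115.4 + 6600.3 ≈ 12716 km.

12716 km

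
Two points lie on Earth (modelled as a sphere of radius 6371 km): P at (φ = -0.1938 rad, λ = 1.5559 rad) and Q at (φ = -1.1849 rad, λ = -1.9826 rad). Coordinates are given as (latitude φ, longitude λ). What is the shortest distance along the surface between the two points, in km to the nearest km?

11046 km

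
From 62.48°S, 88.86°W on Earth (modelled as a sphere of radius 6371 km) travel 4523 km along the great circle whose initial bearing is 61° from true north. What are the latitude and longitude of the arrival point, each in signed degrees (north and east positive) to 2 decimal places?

-31.77°, -46.75°

Angular distance δ = d/R = 4523/6371 = 0.70994 rad; initial bearing θ = 1.0647 rad.
sin φ₂ = sin φ₁ cos δ + cos φ₁ sin δ cos θ = (-0.8868)(0.7584) + (0.4621)(0.6518)(0.4848) = -0.5266, so φ₂ = -31.77°.
Δλ = atan2(sin θ sin δ cos φ₁, cos δ − sin φ₁ sin φ₂) = atan2(0.2634, 0.2914) = 42.111°.
λ₂ = -88.860° + 42.111° = -46.75°.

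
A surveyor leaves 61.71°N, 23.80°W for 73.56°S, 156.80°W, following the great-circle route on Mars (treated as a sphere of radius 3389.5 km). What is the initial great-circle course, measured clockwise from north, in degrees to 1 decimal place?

216.0°

Δλ = -133.000° = -2.3213 rad.
y = sin Δλ · cos φ₂ = (-0.7314)(0.2830) = -0.2070
x = cos φ₁ sin φ₂ − sin φ₁ cos φ₂ cos Δλ = (0.4739)(-0.9591) − (0.8806)(0.2830)(-0.6820) = -0.2846
θ = atan2(y, x) = -143.97°; adding 360° gives 216.0°.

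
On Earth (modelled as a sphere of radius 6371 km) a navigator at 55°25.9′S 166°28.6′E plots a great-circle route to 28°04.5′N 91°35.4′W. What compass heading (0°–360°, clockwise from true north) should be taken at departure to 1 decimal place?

With φ₁ = -0.9675, φ₂ = 0.4900, Δλ = 1.7791 rad, the forward-azimuth formula gives
θ = atan2( sin Δλ cos φ₂ , cos φ₁ sin φ₂ − sin φ₁ cos φ₂ cos Δλ ) = atan2(0.8633, 0.1168) = 82.29°.
So the initial bearing is 82.3°.

82.3°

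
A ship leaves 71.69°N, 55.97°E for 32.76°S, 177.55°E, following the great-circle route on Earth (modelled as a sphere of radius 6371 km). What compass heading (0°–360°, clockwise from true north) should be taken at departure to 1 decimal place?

70.9°

With φ₁ = 1.2512, φ₂ = -0.5718, Δλ = 2.1220 rad, the forward-azimuth formula gives
θ = atan2( sin Δλ cos φ₂ , cos φ₁ sin φ₂ − sin φ₁ cos φ₂ cos Δλ ) = atan2(0.7164, 0.2481) = 70.90°.
So the initial bearing is 70.9°.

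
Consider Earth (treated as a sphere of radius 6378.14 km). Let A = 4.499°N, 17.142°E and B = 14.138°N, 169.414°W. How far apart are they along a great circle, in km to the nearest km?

17840 km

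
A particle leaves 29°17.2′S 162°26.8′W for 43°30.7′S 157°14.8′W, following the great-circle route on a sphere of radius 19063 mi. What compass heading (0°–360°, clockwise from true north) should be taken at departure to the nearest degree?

165°

With φ₁ = -0.5111, φ₂ = -0.7594, Δλ = 0.0908 rad, the forward-azimuth formula gives
θ = atan2( sin Δλ cos φ₂ , cos φ₁ sin φ₂ − sin φ₁ cos φ₂ cos Δλ ) = atan2(0.0657, -0.2472) = 165.11°.
So the initial bearing is 165°.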